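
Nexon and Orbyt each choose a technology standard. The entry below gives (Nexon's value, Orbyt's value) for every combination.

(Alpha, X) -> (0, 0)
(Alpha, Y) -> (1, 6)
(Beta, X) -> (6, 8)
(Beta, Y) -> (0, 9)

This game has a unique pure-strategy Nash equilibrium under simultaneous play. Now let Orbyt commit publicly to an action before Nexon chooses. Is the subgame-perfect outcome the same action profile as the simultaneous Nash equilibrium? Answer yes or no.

no

Solve by backward induction (Orbyt leads).
- X: Nexon compares 0, 6 and picks Beta; Orbyt would get 8.
- Y: Nexon compares 1, 0 and picks Alpha; Orbyt would get 6.
Maximizing over 8, 6, Orbyt chooses X. Subgame-perfect outcome: (Beta, X) with payoffs (6, 8).
For the simultaneous game, intersect best replies.
Nexon's best replies: X→Beta; Y→Alpha.
Orbyt's best replies: Alpha→Y; Beta→Y.
Only (Alpha, Y) has each player best-responding; Nash payoffs (1, 6).
Sequential outcome (Beta, X) differs from the Nash profile (Alpha, Y).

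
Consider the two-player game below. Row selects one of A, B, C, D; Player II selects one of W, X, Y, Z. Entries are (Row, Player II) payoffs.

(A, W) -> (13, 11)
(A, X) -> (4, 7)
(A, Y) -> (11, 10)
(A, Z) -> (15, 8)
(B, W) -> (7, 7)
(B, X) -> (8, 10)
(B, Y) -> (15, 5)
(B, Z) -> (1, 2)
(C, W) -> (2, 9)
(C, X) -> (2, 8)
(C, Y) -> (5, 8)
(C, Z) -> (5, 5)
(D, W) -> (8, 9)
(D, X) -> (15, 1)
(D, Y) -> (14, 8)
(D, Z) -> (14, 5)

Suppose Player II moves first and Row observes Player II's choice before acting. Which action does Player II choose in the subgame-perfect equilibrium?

W

Work backward from Row's decision.
- W: Row compares 13, 7, 2, 8 and picks A; Player II would get 11.
- X: Row compares 4, 8, 2, 15 and picks D; Player II would get 1.
- Y: Row compares 11, 15, 5, 14 and picks B; Player II would get 5.
- Z: Row compares 15, 1, 5, 14 and picks A; Player II would get 8.
Maximizing over 11, 1, 5, 8, Player II chooses W. Subgame-perfect outcome: (A, W) with payoffs (13, 11).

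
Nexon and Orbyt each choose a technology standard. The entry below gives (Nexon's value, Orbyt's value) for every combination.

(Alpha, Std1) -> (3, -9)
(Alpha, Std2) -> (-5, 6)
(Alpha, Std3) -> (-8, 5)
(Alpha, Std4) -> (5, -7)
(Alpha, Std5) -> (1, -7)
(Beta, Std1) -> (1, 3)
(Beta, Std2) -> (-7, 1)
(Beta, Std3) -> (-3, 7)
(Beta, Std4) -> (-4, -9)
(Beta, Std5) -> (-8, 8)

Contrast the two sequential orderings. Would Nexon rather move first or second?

second

If Nexon leads: Orbyt's best replies are Alpha→Std2, Beta→Std5; Nexon's induced payoffs -5, -8; outcome (Alpha, Std2), payoffs (-5, 6).
If Orbyt leads: Nexon's best replies are Std1→Alpha, Std2→Alpha, Std3→Beta, Std4→Alpha, Std5→Alpha; Orbyt's induced payoffs -9, 6, 7, -7, -7; outcome (Beta, Std3), payoffs (-3, 7).
Nexon gets -5 moving first and -3 moving second, so Nexon prefers to move second.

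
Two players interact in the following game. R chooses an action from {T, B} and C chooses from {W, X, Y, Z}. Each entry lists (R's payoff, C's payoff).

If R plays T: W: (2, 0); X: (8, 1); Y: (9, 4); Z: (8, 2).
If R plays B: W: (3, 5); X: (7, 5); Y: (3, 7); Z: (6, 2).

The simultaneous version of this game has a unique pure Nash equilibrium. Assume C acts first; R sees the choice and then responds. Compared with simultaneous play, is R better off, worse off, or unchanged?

Work backward from R's decision.
- W → R plays B (best of 2, 3); C gets 5.
- X → R plays T (best of 8, 7); C gets 1.
- Y → R plays T (best of 9, 3); C gets 4.
- Z → R plays T (best of 8, 6); C gets 2.
C's induced payoffs are 5, 1, 4, 2, so C commits to W. Subgame-perfect outcome: (B, W) with payoffs (3, 5).
Now find the simultaneous Nash equilibrium.
R's best replies: W→B; X→T; Y→T; Z→T.
C's best replies: T→Y; B→Y.
The unique mutual best reply is (T, Y), giving (9, 4).
R earns 3 sequentially versus 9 at the Nash outcome: worse off.

worse off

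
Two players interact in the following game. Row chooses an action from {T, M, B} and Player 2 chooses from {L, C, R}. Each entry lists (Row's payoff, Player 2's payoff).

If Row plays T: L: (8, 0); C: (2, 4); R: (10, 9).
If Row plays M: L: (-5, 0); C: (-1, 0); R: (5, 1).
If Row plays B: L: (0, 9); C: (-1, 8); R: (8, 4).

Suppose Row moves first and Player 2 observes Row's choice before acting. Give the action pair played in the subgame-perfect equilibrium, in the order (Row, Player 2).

(T, R)

Work backward from Player 2's decision.
- T: Player 2 compares 0, 4, 9 and picks R; Row would get 10.
- M: Player 2 compares 0, 0, 1 and picks R; Row would get 5.
- B: Player 2 compares 9, 8, 4 and picks L; Row would get 0.
Maximizing over 10, 5, 0, Row chooses T. Subgame-perfect outcome: (T, R) with payoffs (10, 9).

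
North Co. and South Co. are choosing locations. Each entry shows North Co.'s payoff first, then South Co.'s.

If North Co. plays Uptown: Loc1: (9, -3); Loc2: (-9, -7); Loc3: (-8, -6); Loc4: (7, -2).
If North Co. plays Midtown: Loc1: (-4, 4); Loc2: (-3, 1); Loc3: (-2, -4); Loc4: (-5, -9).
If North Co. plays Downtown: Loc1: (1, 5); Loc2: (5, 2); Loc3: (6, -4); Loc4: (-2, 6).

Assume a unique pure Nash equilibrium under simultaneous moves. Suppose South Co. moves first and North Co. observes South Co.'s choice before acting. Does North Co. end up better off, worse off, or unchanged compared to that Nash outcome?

Solve by backward induction (South Co. leads).
- Loc1: North Co. compares 9, -4, 1 and picks Uptown; South Co. would get -3.
- Loc2: North Co. compares -9, -3, 5 and picks Downtown; South Co. would get 2.
- Loc3: North Co. compares -8, -2, 6 and picks Downtown; South Co. would get -4.
- Loc4: North Co. compares 7, -5, -2 and picks Uptown; South Co. would get -2.
Among -3, 2, -4, -2, the best is 2 at Loc2. Subgame-perfect outcome: (Downtown, Loc2) with payoffs (5, 2).
Under simultaneous play:
North Co.'s best replies: Loc1→Uptown; Loc2→Downtown; Loc3→Downtown; Loc4→Uptown.
South Co.'s best replies: Uptown→Loc4; Midtown→Loc1; Downtown→Loc4.
Only (Uptown, Loc4) has each player best-responding; Nash payoffs (7, -2).
North Co. earns 5 sequentially versus 7 at the Nash outcome: worse off.

worse off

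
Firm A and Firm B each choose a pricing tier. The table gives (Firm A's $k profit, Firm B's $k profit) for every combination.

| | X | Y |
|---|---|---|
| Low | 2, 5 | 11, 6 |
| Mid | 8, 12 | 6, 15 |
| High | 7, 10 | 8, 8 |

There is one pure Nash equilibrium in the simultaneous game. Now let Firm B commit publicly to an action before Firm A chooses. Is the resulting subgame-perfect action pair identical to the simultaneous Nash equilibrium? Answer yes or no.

Backward induction with Firm B moving first.
- X: Firm A compares 2, 8, 7 and picks Mid; Firm B would get 12.
- Y: Firm A compares 11, 6, 8 and picks Low; Firm B would get 6.
Among 12, 6, the best is 12 at X. Subgame-perfect outcome: (Mid, X) with payoffs (8, 12).
For the simultaneous game, intersect best replies.
Firm A's best replies: X→Mid; Y→Low.
Firm B's best replies: Low→Y; Mid→Y; High→X.
Only (Low, Y) has each player best-responding; Nash payoffs (11, 6).
Sequential outcome (Mid, X) differs from the Nash profile (Low, Y).

no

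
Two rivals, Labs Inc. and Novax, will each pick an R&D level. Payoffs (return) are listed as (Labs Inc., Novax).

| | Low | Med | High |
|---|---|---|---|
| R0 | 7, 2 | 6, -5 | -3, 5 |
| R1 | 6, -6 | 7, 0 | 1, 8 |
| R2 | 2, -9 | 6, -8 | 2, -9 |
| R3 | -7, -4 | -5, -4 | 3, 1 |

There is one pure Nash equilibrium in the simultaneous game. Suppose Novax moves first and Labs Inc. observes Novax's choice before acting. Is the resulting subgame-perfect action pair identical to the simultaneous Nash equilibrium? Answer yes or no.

no

Labs Inc. best-responds to each possible Novax move:
- Low → Labs Inc. plays R0 (best of 7, 6, 2, -7); Novax gets 2.
- Med → Labs Inc. plays R1 (best of 6, 7, 6, -5); Novax gets 0.
- High → Labs Inc. plays R3 (best of -3, 1, 2, 3); Novax gets 1.
Novax's induced payoffs are 2, 0, 1, so Novax commits to Low. Subgame-perfect outcome: (R0, Low) with payoffs (7, 2).
Under simultaneous play:
Labs Inc.'s best replies: Low→R0; Med→R1; High→R3.
Novax's best replies: R0→High; R1→High; R2→Med; R3→High.
The unique mutual best reply is (R3, High), giving (3, 1).
Sequential outcome (R0, Low) differs from the Nash profile (R3, High).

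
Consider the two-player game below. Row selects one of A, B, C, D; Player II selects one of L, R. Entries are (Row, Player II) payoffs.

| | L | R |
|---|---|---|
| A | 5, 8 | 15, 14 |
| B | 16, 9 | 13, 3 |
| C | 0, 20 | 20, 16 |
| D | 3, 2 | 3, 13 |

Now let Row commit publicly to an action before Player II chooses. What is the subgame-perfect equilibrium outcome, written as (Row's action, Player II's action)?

Backward induction with Row moving first.
- A: BR = R, leader payoff 15.
- B: BR = L, leader payoff 16.
- C: BR = L, leader payoff 0.
- D: BR = R, leader payoff 3.
Row's induced payoffs are 15, 16, 0, 3, so Row commits to B. Subgame-perfect outcome: (B, L) with payoffs (16, 9).

(B, L)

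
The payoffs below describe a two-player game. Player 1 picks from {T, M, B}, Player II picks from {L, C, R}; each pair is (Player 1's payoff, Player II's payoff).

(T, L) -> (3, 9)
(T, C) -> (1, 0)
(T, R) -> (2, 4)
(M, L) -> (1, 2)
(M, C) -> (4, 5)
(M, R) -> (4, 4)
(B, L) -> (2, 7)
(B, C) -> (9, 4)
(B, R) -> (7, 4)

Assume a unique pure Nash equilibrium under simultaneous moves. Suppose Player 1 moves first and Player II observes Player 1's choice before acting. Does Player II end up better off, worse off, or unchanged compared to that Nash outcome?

Backward induction with Player 1 moving first.
- T: Player II compares 9, 0, 4 and picks L; Player 1 would get 3.
- M: Player II compares 2, 5, 4 and picks C; Player 1 would get 4.
- B: Player II compares 7, 4, 4 and picks L; Player 1 would get 2.
Among 3, 4, 2, the best is 4 at M. Subgame-perfect outcome: (M, C) with payoffs (4, 5).
For the simultaneous game, intersect best replies.
Player 1's best replies: L→T; C→B; R→B.
Player II's best replies: T→L; M→C; B→L.
The unique mutual best reply is (T, L), giving (3, 9).
Player II earns 5 sequentially versus 9 at the Nash outcome: worse off.

worse off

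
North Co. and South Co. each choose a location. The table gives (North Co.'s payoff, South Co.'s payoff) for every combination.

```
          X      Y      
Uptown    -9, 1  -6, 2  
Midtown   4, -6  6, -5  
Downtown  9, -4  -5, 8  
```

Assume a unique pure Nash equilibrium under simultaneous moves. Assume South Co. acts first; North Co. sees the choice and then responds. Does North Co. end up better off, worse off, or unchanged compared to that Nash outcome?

better off

Solve by backward induction (South Co. leads).
- X → North Co. plays Downtown (best of -9, 4, 9); South Co. gets -4.
- Y → North Co. plays Midtown (best of -6, 6, -5); South Co. gets -5.
Maximizing over -4, -5, South Co. chooses X. Subgame-perfect outcome: (Downtown, X) with payoffs (9, -4).
For the simultaneous game, intersect best replies.
North Co.'s best replies: X→Downtown; Y→Midtown.
South Co.'s best replies: Uptown→Y; Midtown→Y; Downtown→Y.
The unique mutual best reply is (Midtown, Y), giving (6, -5).
North Co. earns 9 sequentially versus 6 at the Nash outcome: better off.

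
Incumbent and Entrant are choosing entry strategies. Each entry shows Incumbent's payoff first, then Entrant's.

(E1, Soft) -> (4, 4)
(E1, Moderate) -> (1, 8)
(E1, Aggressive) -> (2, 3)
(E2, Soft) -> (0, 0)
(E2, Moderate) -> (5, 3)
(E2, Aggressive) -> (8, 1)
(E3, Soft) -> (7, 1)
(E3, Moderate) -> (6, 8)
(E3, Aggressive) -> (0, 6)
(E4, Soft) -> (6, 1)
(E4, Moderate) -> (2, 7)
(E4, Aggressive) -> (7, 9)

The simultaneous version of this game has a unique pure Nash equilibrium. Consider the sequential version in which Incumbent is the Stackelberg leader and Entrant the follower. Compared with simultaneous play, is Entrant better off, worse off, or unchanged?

Work backward from Entrant's decision.
- E1: BR = Moderate, leader payoff 1.
- E2: BR = Moderate, leader payoff 5.
- E3: BR = Moderate, leader payoff 6.
- E4: BR = Aggressive, leader payoff 7.
Among 1, 5, 6, 7, the best is 7 at E4. Subgame-perfect outcome: (E4, Aggressive) with payoffs (7, 9).
Now find the simultaneous Nash equilibrium.
Incumbent's best replies: Soft→E3; Moderate→E3; Aggressive→E2.
Entrant's best replies: E1→Moderate; E2→Moderate; E3→Moderate; E4→Aggressive.
Only (E3, Moderate) has each player best-responding; Nash payoffs (6, 8).
Entrant earns 9 sequentially versus 8 at the Nash outcome: better off.

better off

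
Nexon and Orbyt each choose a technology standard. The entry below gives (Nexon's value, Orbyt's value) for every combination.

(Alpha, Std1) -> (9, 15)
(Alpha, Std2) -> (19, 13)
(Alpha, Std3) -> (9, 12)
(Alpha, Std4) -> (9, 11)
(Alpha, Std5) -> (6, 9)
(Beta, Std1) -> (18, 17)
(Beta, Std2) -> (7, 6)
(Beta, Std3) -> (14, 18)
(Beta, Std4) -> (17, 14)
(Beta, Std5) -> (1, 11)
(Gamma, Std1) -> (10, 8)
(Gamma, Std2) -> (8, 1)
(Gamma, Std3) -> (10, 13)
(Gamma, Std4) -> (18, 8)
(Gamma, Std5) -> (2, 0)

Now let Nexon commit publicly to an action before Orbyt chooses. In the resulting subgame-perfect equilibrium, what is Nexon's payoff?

Orbyt best-responds to each possible Nexon move:
- Alpha: BR = Std1, leader payoff 9.
- Beta: BR = Std3, leader payoff 14.
- Gamma: BR = Std3, leader payoff 10.
Among 9, 14, 10, the best is 14 at Beta. Subgame-perfect outcome: (Beta, Std3) with payoffs (14, 18).

14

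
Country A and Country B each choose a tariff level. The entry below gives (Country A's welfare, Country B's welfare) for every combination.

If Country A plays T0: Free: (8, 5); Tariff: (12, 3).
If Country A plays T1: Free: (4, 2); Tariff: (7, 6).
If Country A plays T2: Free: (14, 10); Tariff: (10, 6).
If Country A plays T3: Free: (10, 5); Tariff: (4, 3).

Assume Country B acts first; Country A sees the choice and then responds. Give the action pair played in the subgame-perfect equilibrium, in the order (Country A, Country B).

Backward induction with Country B moving first.
- Free: BR = T2, leader payoff 10.
- Tariff: BR = T0, leader payoff 3.
Country B's induced payoffs are 10, 3, so Country B commits to Free. Subgame-perfect outcome: (T2, Free) with payoffs (14, 10).

(T2, Free)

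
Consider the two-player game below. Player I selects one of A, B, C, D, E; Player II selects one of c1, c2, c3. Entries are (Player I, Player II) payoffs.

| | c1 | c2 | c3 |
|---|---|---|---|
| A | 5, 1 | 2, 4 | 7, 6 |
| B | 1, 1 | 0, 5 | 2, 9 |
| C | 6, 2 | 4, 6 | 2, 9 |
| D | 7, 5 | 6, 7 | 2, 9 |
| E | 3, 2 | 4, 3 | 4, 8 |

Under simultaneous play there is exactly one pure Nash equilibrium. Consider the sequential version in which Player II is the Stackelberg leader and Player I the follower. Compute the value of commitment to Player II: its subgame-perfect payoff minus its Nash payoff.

Solve by backward induction (Player II leads).
- c1: Player I compares 5, 1, 6, 7, 3 and picks D; Player II would get 5.
- c2: Player I compares 2, 0, 4, 6, 4 and picks D; Player II would get 7.
- c3: Player I compares 7, 2, 2, 2, 4 and picks A; Player II would get 6.
Maximizing over 5, 7, 6, Player II chooses c2. Subgame-perfect outcome: (D, c2) with payoffs (6, 7).
Under simultaneous play:
Player I's best replies: c1→D; c2→D; c3→A.
Player II's best replies: A→c3; B→c3; C→c3; D→c3; E→c3.
The unique mutual best reply is (A, c3), giving (7, 6).
Player II's commitment gain: 7 − 6 = 1.

1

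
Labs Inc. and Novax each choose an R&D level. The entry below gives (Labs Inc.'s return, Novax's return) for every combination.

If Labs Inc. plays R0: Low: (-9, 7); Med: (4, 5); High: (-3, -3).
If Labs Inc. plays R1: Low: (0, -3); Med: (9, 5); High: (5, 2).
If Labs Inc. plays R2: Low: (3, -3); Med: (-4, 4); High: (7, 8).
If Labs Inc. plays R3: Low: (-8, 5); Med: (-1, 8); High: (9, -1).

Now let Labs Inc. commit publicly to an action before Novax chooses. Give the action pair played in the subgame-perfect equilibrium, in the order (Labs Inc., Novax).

(R1, Med)

Novax best-responds to each possible Labs Inc. move:
- R0 → Novax plays Low (best of 7, 5, -3); Labs Inc. gets -9.
- R1 → Novax plays Med (best of -3, 5, 2); Labs Inc. gets 9.
- R2 → Novax plays High (best of -3, 4, 8); Labs Inc. gets 7.
- R3 → Novax plays Med (best of 5, 8, -1); Labs Inc. gets -1.
Among -9, 9, 7, -1, the best is 9 at R1. Subgame-perfect outcome: (R1, Med) with payoffs (9, 5).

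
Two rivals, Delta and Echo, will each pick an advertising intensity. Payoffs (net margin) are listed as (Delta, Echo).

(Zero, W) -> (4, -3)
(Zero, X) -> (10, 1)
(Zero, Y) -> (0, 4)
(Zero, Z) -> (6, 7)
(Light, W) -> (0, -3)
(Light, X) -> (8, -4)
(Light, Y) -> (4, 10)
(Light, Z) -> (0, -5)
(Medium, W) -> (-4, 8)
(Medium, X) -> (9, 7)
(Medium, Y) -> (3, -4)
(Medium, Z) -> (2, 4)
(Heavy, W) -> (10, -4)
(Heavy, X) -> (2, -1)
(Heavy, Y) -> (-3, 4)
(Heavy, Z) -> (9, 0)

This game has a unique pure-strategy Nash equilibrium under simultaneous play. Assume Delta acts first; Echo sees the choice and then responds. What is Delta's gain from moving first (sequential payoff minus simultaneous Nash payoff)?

Work backward from Echo's decision.
- Zero: Echo compares -3, 1, 4, 7 and picks Z; Delta would get 6.
- Light: Echo compares -3, -4, 10, -5 and picks Y; Delta would get 4.
- Medium: Echo compares 8, 7, -4, 4 and picks W; Delta would get -4.
- Heavy: Echo compares -4, -1, 4, 0 and picks Y; Delta would get -3.
Maximizing over 6, 4, -4, -3, Delta chooses Zero. Subgame-perfect outcome: (Zero, Z) with payoffs (6, 7).
Under simultaneous play:
Delta's best replies: W→Heavy; X→Zero; Y→Light; Z→Heavy.
Echo's best replies: Zero→Z; Light→Y; Medium→W; Heavy→Y.
Only (Light, Y) has each player best-responding; Nash payoffs (4, 10).
Delta's commitment gain: 6 − 4 = 2.

2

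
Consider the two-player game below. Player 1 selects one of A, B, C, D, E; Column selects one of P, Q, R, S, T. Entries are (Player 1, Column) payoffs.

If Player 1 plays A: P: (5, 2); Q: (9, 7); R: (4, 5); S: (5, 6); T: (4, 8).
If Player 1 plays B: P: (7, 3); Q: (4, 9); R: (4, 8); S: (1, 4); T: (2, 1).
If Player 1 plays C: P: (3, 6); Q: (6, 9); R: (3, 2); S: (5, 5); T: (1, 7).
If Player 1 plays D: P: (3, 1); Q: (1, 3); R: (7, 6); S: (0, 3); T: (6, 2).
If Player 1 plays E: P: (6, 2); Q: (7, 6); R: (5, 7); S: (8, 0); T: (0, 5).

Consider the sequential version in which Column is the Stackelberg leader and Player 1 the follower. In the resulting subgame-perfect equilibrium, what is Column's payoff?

7

Work backward from Player 1's decision.
- P → Player 1 plays B (best of 5, 7, 3, 3, 6); Column gets 3.
- Q → Player 1 plays A (best of 9, 4, 6, 1, 7); Column gets 7.
- R → Player 1 plays D (best of 4, 4, 3, 7, 5); Column gets 6.
- S → Player 1 plays E (best of 5, 1, 5, 0, 8); Column gets 0.
- T → Player 1 plays D (best of 4, 2, 1, 6, 0); Column gets 2.
Among 3, 7, 6, 0, 2, the best is 7 at Q. Subgame-perfect outcome: (A, Q) with payoffs (9, 7).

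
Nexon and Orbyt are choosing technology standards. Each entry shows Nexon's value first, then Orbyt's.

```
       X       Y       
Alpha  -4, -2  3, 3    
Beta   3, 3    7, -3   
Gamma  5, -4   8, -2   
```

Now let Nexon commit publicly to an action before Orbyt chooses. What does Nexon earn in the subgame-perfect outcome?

8

Work backward from Orbyt's decision.
- Alpha: BR = Y, leader payoff 3.
- Beta: BR = X, leader payoff 3.
- Gamma: BR = Y, leader payoff 8.
Nexon's induced payoffs are 3, 3, 8, so Nexon commits to Gamma. Subgame-perfect outcome: (Gamma, Y) with payoffs (8, -2).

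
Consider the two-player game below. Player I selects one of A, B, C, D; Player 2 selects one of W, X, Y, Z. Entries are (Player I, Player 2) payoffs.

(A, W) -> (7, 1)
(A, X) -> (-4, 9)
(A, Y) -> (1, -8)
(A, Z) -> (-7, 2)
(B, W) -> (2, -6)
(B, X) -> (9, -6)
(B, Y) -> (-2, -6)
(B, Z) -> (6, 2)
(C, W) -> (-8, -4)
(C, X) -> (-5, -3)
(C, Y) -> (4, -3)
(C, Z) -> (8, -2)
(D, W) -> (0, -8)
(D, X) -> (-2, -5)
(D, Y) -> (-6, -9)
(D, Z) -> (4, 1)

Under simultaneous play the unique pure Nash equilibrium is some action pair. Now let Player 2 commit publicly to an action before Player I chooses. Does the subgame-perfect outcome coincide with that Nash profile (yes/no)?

Player I best-responds to each possible Player 2 move:
- W: BR = A, leader payoff 1.
- X: BR = B, leader payoff -6.
- Y: BR = C, leader payoff -3.
- Z: BR = C, leader payoff -2.
Maximizing over 1, -6, -3, -2, Player 2 chooses W. Subgame-perfect outcome: (A, W) with payoffs (7, 1).
Under simultaneous play:
Player I's best replies: W→A; X→B; Y→C; Z→C.
Player 2's best replies: A→X; B→Z; C→Z; D→Z.
Only (C, Z) has each player best-responding; Nash payoffs (8, -2).
Sequential outcome (A, W) differs from the Nash profile (C, Z).

no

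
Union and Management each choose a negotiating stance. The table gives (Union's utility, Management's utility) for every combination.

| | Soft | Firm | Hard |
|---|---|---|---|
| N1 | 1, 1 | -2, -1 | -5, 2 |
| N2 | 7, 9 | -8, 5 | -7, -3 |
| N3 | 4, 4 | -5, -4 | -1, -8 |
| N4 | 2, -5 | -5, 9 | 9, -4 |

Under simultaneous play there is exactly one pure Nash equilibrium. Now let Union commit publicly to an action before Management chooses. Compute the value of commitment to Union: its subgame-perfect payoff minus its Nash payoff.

0

Management best-responds to each possible Union move:
- N1: Management compares 1, -1, 2 and picks Hard; Union would get -5.
- N2: Management compares 9, 5, -3 and picks Soft; Union would get 7.
- N3: Management compares 4, -4, -8 and picks Soft; Union would get 4.
- N4: Management compares -5, 9, -4 and picks Firm; Union would get -5.
Union's induced payoffs are -5, 7, 4, -5, so Union commits to N2. Subgame-perfect outcome: (N2, Soft) with payoffs (7, 9).
Now find the simultaneous Nash equilibrium.
Union's best replies: Soft→N2; Firm→N1; Hard→N4.
Management's best replies: N1→Hard; N2→Soft; N3→Soft; N4→Firm.
The unique mutual best reply is (N2, Soft), giving (7, 9).
Union's commitment gain: 7 − 7 = 0.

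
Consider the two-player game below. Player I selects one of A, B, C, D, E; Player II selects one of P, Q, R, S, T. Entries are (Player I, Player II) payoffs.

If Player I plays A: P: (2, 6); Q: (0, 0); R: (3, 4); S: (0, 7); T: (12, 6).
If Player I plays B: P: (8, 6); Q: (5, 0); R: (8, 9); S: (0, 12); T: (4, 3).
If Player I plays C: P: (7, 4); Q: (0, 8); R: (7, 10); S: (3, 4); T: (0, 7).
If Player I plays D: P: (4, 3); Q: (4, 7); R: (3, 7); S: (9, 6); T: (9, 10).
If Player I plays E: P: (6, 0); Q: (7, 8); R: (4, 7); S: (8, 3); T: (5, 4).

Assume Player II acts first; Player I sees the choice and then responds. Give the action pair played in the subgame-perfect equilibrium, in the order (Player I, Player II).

(B, R)

Work backward from Player I's decision.
- P: BR = B, leader payoff 6.
- Q: BR = E, leader payoff 8.
- R: BR = B, leader payoff 9.
- S: BR = D, leader payoff 6.
- T: BR = A, leader payoff 6.
Among 6, 8, 9, 6, 6, the best is 9 at R. Subgame-perfect outcome: (B, R) with payoffs (8, 9).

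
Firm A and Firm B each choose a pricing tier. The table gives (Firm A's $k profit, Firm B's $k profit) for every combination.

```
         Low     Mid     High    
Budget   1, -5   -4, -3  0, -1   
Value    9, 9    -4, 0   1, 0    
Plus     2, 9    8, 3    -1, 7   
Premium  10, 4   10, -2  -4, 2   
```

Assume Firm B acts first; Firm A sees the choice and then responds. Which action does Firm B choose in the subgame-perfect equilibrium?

Low

Backward induction with Firm B moving first.
- Low: BR = Premium, leader payoff 4.
- Mid: BR = Premium, leader payoff -2.
- High: BR = Value, leader payoff 0.
Among 4, -2, 0, the best is 4 at Low. Subgame-perfect outcome: (Premium, Low) with payoffs (10, 4).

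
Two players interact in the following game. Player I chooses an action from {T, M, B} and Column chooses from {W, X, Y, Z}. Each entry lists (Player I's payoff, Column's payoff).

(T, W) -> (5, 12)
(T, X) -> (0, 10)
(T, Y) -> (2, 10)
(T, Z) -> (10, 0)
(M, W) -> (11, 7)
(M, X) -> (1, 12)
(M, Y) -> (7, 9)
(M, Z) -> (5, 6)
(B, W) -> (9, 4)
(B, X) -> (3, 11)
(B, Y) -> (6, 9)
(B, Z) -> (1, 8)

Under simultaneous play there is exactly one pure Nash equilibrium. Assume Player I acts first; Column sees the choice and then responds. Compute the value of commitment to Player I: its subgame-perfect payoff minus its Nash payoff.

2

Solve by backward induction (Player I leads).
- T → Column plays W (best of 12, 10, 10, 0); Player I gets 5.
- M → Column plays X (best of 7, 12, 9, 6); Player I gets 1.
- B → Column plays X (best of 4, 11, 9, 8); Player I gets 3.
Among 5, 1, 3, the best is 5 at T. Subgame-perfect outcome: (T, W) with payoffs (5, 12).
Now find the simultaneous Nash equilibrium.
Player I's best replies: W→M; X→B; Y→M; Z→T.
Column's best replies: T→W; M→X; B→X.
Only (B, X) has each player best-responding; Nash payoffs (3, 11).
Player I's commitment gain: 5 − 3 = 2.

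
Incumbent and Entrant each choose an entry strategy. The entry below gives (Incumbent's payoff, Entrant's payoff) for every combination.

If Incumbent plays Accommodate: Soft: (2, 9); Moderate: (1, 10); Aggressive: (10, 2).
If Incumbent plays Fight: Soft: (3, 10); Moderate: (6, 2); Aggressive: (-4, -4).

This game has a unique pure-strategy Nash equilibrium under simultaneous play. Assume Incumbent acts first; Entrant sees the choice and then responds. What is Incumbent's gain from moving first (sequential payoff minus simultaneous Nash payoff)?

Work backward from Entrant's decision.
- Accommodate → Entrant plays Moderate (best of 9, 10, 2); Incumbent gets 1.
- Fight → Entrant plays Soft (best of 10, 2, -4); Incumbent gets 3.
Maximizing over 1, 3, Incumbent chooses Fight. Subgame-perfect outcome: (Fight, Soft) with payoffs (3, 10).
Under simultaneous play:
Incumbent's best replies: Soft→Fight; Moderate→Fight; Aggressive→Accommodate.
Entrant's best replies: Accommodate→Moderate; Fight→Soft.
Only (Fight, Soft) has each player best-responding; Nash payoffs (3, 10).
Incumbent's commitment gain: 3 − 3 = 0.

0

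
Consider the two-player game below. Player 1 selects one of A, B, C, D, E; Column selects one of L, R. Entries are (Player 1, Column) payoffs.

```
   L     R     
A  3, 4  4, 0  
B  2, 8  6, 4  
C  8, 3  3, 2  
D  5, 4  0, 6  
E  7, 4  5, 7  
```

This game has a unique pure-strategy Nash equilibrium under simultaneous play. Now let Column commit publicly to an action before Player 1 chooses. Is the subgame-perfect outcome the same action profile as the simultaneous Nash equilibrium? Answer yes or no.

no

Backward induction with Column moving first.
- L: Player 1 compares 3, 2, 8, 5, 7 and picks C; Column would get 3.
- R: Player 1 compares 4, 6, 3, 0, 5 and picks B; Column would get 4.
Maximizing over 3, 4, Column chooses R. Subgame-perfect outcome: (B, R) with payoffs (6, 4).
Under simultaneous play:
Player 1's best replies: L→C; R→B.
Column's best replies: A→L; B→L; C→L; D→R; E→R.
The unique mutual best reply is (C, L), giving (8, 3).
Sequential outcome (B, R) differs from the Nash profile (C, L).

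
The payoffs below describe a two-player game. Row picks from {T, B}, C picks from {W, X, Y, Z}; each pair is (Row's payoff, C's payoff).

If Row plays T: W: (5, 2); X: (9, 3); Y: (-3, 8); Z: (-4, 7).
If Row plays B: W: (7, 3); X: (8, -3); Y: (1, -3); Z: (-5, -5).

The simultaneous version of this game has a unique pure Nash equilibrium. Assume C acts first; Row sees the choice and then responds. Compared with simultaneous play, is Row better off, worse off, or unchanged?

Row best-responds to each possible C move:
- W → Row plays B (best of 5, 7); C gets 3.
- X → Row plays T (best of 9, 8); C gets 3.
- Y → Row plays B (best of -3, 1); C gets -3.
- Z → Row plays T (best of -4, -5); C gets 7.
C's induced payoffs are 3, 3, -3, 7, so C commits to Z. Subgame-perfect outcome: (T, Z) with payoffs (-4, 7).
For the simultaneous game, intersect best replies.
Row's best replies: W→B; X→T; Y→B; Z→T.
C's best replies: T→Y; B→W.
The unique mutual best reply is (B, W), giving (7, 3).
Row earns -4 sequentially versus 7 at the Nash outcome: worse off.

worse off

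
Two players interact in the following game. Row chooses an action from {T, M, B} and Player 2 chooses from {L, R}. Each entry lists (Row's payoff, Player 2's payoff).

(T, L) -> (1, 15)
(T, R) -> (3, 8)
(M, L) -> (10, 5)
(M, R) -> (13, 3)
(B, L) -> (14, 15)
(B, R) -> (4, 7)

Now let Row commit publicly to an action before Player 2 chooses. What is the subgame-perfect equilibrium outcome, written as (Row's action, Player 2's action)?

Solve by backward induction (Row leads).
- T: Player 2 compares 15, 8 and picks L; Row would get 1.
- M: Player 2 compares 5, 3 and picks L; Row would get 10.
- B: Player 2 compares 15, 7 and picks L; Row would get 14.
Maximizing over 1, 10, 14, Row chooses B. Subgame-perfect outcome: (B, L) with payoffs (14, 15).

(B, L)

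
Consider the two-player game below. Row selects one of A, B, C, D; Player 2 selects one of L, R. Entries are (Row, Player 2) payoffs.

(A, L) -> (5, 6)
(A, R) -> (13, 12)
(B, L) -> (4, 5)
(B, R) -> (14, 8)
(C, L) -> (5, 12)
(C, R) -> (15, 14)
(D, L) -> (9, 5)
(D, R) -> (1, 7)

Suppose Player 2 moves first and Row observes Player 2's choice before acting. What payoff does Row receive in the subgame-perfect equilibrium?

15

Work backward from Row's decision.
- L → Row plays D (best of 5, 4, 5, 9); Player 2 gets 5.
- R → Row plays C (best of 13, 14, 15, 1); Player 2 gets 14.
Among 5, 14, the best is 14 at R. Subgame-perfect outcome: (C, R) with payoffs (15, 14).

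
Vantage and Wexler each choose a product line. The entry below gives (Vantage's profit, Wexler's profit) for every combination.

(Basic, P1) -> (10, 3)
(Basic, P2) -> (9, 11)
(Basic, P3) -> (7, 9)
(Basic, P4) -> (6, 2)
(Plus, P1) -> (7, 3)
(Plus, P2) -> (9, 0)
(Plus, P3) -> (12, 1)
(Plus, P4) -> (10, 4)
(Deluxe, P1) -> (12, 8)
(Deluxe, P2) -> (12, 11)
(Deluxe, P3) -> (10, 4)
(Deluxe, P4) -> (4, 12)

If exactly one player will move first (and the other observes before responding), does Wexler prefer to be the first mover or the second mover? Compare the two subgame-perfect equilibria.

If Vantage leads: Wexler's best replies are Basic→P2, Plus→P4, Deluxe→P4; Vantage's induced payoffs 9, 10, 4; outcome (Plus, P4), payoffs (10, 4).
If Wexler leads: Vantage's best replies are P1→Deluxe, P2→Deluxe, P3→Plus, P4→Plus; Wexler's induced payoffs 8, 11, 1, 4; outcome (Deluxe, P2), payoffs (12, 11).
Wexler gets 11 moving first and 4 moving second, so Wexler prefers to move first.

first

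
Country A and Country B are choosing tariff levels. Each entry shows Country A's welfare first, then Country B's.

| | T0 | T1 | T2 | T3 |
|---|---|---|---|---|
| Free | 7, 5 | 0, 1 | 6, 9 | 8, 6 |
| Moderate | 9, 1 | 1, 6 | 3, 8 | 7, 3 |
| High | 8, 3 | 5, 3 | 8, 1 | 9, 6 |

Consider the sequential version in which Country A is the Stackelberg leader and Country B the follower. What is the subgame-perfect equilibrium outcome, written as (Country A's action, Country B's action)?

Country B best-responds to each possible Country A move:
- Free: Country B compares 5, 1, 9, 6 and picks T2; Country A would get 6.
- Moderate: Country B compares 1, 6, 8, 3 and picks T2; Country A would get 3.
- High: Country B compares 3, 3, 1, 6 and picks T3; Country A would get 9.
Country A's induced payoffs are 6, 3, 9, so Country A commits to High. Subgame-perfect outcome: (High, T3) with payoffs (9, 6).

(High, T3)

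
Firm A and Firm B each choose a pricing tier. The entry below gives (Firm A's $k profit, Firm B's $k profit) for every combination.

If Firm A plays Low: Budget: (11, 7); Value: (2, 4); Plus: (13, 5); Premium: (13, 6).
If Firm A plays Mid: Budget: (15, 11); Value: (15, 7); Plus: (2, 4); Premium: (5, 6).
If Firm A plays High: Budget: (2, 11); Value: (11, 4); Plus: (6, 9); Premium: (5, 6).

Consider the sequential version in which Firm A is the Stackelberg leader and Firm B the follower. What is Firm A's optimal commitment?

Mid

Firm B best-responds to each possible Firm A move:
- Low → Firm B plays Budget (best of 7, 4, 5, 6); Firm A gets 11.
- Mid → Firm B plays Budget (best of 11, 7, 4, 6); Firm A gets 15.
- High → Firm B plays Budget (best of 11, 4, 9, 6); Firm A gets 2.
Maximizing over 11, 15, 2, Firm A chooses Mid. Subgame-perfect outcome: (Mid, Budget) with payoffs (15, 11).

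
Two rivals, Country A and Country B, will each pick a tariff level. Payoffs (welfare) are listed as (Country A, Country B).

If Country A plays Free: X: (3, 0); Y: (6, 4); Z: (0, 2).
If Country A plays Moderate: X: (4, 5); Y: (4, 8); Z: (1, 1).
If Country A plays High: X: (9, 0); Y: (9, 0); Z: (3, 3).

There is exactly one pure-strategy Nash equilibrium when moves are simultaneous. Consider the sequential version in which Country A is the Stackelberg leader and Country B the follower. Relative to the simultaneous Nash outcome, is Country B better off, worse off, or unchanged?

better off

Solve by backward induction (Country A leads).
- Free: BR = Y, leader payoff 6.
- Moderate: BR = Y, leader payoff 4.
- High: BR = Z, leader payoff 3.
Country A's induced payoffs are 6, 4, 3, so Country A commits to Free. Subgame-perfect outcome: (Free, Y) with payoffs (6, 4).
Under simultaneous play:
Country A's best replies: X→High; Y→High; Z→High.
Country B's best replies: Free→Y; Moderate→Y; High→Z.
The unique mutual best reply is (High, Z), giving (3, 3).
Country B earns 4 sequentially versus 3 at the Nash outcome: better off.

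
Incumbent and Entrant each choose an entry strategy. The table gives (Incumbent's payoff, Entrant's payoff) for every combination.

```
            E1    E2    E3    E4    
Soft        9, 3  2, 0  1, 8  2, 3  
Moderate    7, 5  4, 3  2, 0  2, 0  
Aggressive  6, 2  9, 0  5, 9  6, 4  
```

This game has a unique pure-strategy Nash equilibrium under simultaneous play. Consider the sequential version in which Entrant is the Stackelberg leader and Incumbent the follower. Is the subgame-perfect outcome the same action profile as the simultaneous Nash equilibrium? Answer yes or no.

yes

Backward induction with Entrant moving first.
- E1: BR = Soft, leader payoff 3.
- E2: BR = Aggressive, leader payoff 0.
- E3: BR = Aggressive, leader payoff 9.
- E4: BR = Aggressive, leader payoff 4.
Among 3, 0, 9, 4, the best is 9 at E3. Subgame-perfect outcome: (Aggressive, E3) with payoffs (5, 9).
For the simultaneous game, intersect best replies.
Incumbent's best replies: E1→Soft; E2→Aggressive; E3→Aggressive; E4→Aggressive.
Entrant's best replies: Soft→E3; Moderate→E1; Aggressive→E3.
The unique mutual best reply is (Aggressive, E3), giving (5, 9).
Sequential outcome (Aggressive, E3) coincides with the Nash profile (Aggressive, E3).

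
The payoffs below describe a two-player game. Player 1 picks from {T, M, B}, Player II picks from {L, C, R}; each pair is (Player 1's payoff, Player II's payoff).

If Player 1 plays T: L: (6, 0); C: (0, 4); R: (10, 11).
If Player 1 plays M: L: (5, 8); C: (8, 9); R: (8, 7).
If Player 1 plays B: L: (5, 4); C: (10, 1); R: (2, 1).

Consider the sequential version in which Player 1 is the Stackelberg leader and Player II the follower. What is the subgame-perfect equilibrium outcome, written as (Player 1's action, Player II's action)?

Solve by backward induction (Player 1 leads).
- T → Player II plays R (best of 0, 4, 11); Player 1 gets 10.
- M → Player II plays C (best of 8, 9, 7); Player 1 gets 8.
- B → Player II plays L (best of 4, 1, 1); Player 1 gets 5.
Maximizing over 10, 8, 5, Player 1 chooses T. Subgame-perfect outcome: (T, R) with payoffs (10, 11).

(T, R)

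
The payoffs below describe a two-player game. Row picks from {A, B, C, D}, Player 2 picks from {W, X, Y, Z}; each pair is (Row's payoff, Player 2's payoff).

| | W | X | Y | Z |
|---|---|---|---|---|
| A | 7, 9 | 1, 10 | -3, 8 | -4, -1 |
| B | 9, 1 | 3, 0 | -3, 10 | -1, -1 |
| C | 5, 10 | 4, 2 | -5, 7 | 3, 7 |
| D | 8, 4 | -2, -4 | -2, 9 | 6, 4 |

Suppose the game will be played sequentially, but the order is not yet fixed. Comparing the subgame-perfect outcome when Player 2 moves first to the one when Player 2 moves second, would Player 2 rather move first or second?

If Row leads: Player 2's best replies are A→X, B→Y, C→W, D→Y; Row's induced payoffs 1, -3, 5, -2; outcome (C, W), payoffs (5, 10).
If Player 2 leads: Row's best replies are W→B, X→C, Y→D, Z→D; Player 2's induced payoffs 1, 2, 9, 4; outcome (D, Y), payoffs (-2, 9).
Player 2 gets 9 moving first and 10 moving second, so Player 2 prefers to move second.

second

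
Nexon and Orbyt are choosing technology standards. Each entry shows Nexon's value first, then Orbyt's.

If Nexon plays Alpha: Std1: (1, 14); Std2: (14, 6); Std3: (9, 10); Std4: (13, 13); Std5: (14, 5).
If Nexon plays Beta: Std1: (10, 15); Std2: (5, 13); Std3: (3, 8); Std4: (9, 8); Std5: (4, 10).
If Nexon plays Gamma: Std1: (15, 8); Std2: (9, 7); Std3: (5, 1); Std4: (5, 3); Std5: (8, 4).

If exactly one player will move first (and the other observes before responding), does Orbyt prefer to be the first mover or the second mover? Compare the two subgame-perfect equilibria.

first

If Nexon leads: Orbyt's best replies are Alpha→Std1, Beta→Std1, Gamma→Std1; Nexon's induced payoffs 1, 10, 15; outcome (Gamma, Std1), payoffs (15, 8).
If Orbyt leads: Nexon's best replies are Std1→Gamma, Std2→Alpha, Std3→Alpha, Std4→Alpha, Std5→Alpha; Orbyt's induced payoffs 8, 6, 10, 13, 5; outcome (Alpha, Std4), payoffs (13, 13).
Orbyt gets 13 moving first and 8 moving second, so Orbyt prefers to move first.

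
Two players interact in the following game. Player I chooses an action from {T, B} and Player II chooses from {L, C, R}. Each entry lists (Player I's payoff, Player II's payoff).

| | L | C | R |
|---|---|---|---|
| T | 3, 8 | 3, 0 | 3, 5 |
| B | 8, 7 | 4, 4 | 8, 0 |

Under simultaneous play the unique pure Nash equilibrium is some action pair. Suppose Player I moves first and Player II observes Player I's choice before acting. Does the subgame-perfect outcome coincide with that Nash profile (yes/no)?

Solve by backward induction (Player I leads).
- T: Player II compares 8, 0, 5 and picks L; Player I would get 3.
- B: Player II compares 7, 4, 0 and picks L; Player I would get 8.
Player I's induced payoffs are 3, 8, so Player I commits to B. Subgame-perfect outcome: (B, L) with payoffs (8, 7).
Now find the simultaneous Nash equilibrium.
Player I's best replies: L→B; C→B; R→B.
Player II's best replies: T→L; B→L.
Only (B, L) has each player best-responding; Nash payoffs (8, 7).
Sequential outcome (B, L) coincides with the Nash profile (B, L).

yes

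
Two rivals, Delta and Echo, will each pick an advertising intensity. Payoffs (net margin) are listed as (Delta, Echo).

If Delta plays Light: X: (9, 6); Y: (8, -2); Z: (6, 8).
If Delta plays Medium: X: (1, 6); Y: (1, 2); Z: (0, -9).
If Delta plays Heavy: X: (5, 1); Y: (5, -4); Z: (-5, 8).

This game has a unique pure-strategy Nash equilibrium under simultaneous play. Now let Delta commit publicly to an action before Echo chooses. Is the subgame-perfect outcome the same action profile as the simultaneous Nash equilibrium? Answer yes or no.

Backward induction with Delta moving first.
- Light: BR = Z, leader payoff 6.
- Medium: BR = X, leader payoff 1.
- Heavy: BR = Z, leader payoff -5.
Among 6, 1, -5, the best is 6 at Light. Subgame-perfect outcome: (Light, Z) with payoffs (6, 8).
For the simultaneous game, intersect best replies.
Delta's best replies: X→Light; Y→Light; Z→Light.
Echo's best replies: Light→Z; Medium→X; Heavy→Z.
Only (Light, Z) has each player best-responding; Nash payoffs (6, 8).
Sequential outcome (Light, Z) coincides with the Nash profile (Light, Z).

yes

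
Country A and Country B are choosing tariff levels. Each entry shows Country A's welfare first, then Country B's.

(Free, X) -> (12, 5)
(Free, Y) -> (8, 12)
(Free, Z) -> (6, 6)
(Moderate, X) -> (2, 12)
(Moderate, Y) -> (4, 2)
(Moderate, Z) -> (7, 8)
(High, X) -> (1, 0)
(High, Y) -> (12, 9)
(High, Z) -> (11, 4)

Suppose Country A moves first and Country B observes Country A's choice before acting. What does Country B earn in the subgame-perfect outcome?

Backward induction with Country A moving first.
- Free: Country B compares 5, 12, 6 and picks Y; Country A would get 8.
- Moderate: Country B compares 12, 2, 8 and picks X; Country A would get 2.
- High: Country B compares 0, 9, 4 and picks Y; Country A would get 12.
Country A's induced payoffs are 8, 2, 12, so Country A commits to High. Subgame-perfect outcome: (High, Y) with payoffs (12, 9).

9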